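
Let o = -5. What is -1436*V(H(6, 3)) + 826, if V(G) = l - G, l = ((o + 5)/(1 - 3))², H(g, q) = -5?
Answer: -6354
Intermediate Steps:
l = 0 (l = ((-5 + 5)/(1 - 3))² = (0/(-2))² = (0*(-½))² = 0² = 0)
V(G) = -G (V(G) = 0 - G = -G)
-1436*V(H(6, 3)) + 826 = -(-1436)*(-5) + 826 = -1436*5 + 826 = -7180 + 826 = -6354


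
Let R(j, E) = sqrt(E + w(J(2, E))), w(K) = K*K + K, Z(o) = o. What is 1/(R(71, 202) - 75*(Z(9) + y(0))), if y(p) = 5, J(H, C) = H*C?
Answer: -525/469339 - sqrt(163822)/938678 ≈ -0.0015498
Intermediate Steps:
J(H, C) = C*H
w(K) = K + K**2 (w(K) = K**2 + K = K + K**2)
R(j, E) = sqrt(E + 2*E*(1 + 2*E)) (R(j, E) = sqrt(E + (E*2)*(1 + E*2)) = sqrt(E + (2*E)*(1 + 2*E)) = sqrt(E + 2*E*(1 + 2*E)))
1/(R(71, 202) - 75*(Z(9) + y(0))) = 1/(sqrt(202*(3 + 4*202)) - 75*(9 + 5)) = 1/(sqrt(202*(3 + 808)) - 75*14) = 1/(sqrt(202*811) - 1050) = 1/(sqrt(163822) - 1050) = 1/(-1050 + sqrt(163822))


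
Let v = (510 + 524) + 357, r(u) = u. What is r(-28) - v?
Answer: -1419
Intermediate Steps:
v = 1391 (v = 1034 + 357 = 1391)
r(-28) - v = -28 - 1*1391 = -28 - 1391 = -1419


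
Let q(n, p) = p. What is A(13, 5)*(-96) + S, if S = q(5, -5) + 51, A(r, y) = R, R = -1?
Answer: 142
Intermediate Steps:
A(r, y) = -1
S = 46 (S = -5 + 51 = 46)
A(13, 5)*(-96) + S = -1*(-96) + 46 = 96 + 46 = 142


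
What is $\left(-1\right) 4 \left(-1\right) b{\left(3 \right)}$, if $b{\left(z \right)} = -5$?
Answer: $-20$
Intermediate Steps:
$\left(-1\right) 4 \left(-1\right) b{\left(3 \right)} = \left(-1\right) 4 \left(-1\right) \left(-5\right) = \left(-4\right) \left(-1\right) \left(-5\right) = 4 \left(-5\right) = -20$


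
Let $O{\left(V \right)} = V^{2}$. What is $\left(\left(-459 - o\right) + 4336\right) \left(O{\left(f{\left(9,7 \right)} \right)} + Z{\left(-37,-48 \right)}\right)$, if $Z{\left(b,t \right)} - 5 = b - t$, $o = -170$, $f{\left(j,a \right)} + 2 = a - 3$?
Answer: $80940$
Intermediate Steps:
$f{\left(j,a \right)} = -5 + a$ ($f{\left(j,a \right)} = -2 + \left(a - 3\right) = -2 + \left(-3 + a\right) = -5 + a$)
$Z{\left(b,t \right)} = 5 + b - t$ ($Z{\left(b,t \right)} = 5 + \left(b - t\right) = 5 + b - t$)
$\left(\left(-459 - o\right) + 4336\right) \left(O{\left(f{\left(9,7 \right)} \right)} + Z{\left(-37,-48 \right)}\right) = \left(\left(-459 - -170\right) + 4336\right) \left(\left(-5 + 7\right)^{2} - -16\right) = \left(\left(-459 + 170\right) + 4336\right) \left(2^{2} + \left(5 - 37 + 48\right)\right) = \left(-289 + 4336\right) \left(4 + 16\right) = 4047 \cdot 20 = 80940$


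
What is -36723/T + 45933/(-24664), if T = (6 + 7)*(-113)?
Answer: 838260495/36231416 ≈ 23.136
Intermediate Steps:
T = -1469 (T = 13*(-113) = -1469)
-36723/T + 45933/(-24664) = -36723/(-1469) + 45933/(-24664) = -36723*(-1/1469) + 45933*(-1/24664) = 36723/1469 - 45933/24664 = 838260495/36231416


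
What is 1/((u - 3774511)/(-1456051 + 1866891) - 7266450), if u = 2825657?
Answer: -205420/1492674633427 ≈ -1.3762e-7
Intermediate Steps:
1/((u - 3774511)/(-1456051 + 1866891) - 7266450) = 1/((2825657 - 3774511)/(-1456051 + 1866891) - 7266450) = 1/(-948854/410840 - 7266450) = 1/(-948854*1/410840 - 7266450) = 1/(-474427/205420 - 7266450) = 1/(-1492674633427/205420) = -205420/1492674633427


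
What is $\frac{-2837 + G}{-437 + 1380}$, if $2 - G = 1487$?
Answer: $- \frac{4322}{943} \approx -4.5832$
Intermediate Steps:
$G = -1485$ ($G = 2 - 1487 = -1485$)
$\frac{-2837 + G}{-437 + 1380} = \frac{-2837 - 1485}{-437 + 1380} = - \frac{4322}{943}$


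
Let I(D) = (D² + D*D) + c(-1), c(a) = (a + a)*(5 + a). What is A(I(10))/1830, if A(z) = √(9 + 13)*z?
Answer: 32*√22/305 ≈ 0.49211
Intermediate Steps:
c(a) = 2*a*(5 + a) (c(a) = (2*a)*(5 + a) = 2*a*(5 + a))
I(D) = -8 + 2*D² (I(D) = (D² + D*D) + 2*(-1)*(5 - 1) = (D² + D²) + 2*(-1)*4 = 2*D² - 8 = -8 + 2*D²)
A(z) = z*√22 (A(z) = √22*z = z*√22)
A(I(10))/1830 = ((-8 + 2*10²)*√22)/1830 = ((-8 + 2*100)*√22)*(1/1830) = ((-8 + 200)*√22)*(1/1830) = (192*√22)*(1/1830) = 32*√22/305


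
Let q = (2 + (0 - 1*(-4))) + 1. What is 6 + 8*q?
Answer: 62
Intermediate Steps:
q = 7 (q = (2 + (0 + 4)) + 1 = (2 + 4) + 1 = 6 + 1 = 7)
6 + 8*q = 6 + 8*7 = 6 + 56 = 62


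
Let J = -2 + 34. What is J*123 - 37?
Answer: 3899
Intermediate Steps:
J = 32
J*123 - 37 = 32*123 - 37 = 3936 - 37 = 3899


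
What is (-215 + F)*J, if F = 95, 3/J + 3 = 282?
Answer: -40/31 ≈ -1.2903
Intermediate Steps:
J = 1/93 (J = 3/(-3 + 282) = 3/279 = 3*(1/279) = 1/93 ≈ 0.010753)
(-215 + F)*J = (-215 + 95)*(1/93) = -120*1/93 = -40/31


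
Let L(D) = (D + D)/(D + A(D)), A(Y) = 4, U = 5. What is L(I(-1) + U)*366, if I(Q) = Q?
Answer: 366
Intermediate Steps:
L(D) = 2*D/(4 + D) (L(D) = (D + D)/(D + 4) = (2*D)/(4 + D) = 2*D/(4 + D))
L(I(-1) + U)*366 = (2*(-1 + 5)/(4 + (-1 + 5)))*366 = (2*4/(4 + 4))*366 = (2*4/8)*366 = (2*4*(⅛))*366 = 1*366 = 366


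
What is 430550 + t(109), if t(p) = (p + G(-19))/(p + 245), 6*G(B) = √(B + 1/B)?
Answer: 152414809/354 + I*√6878/40356 ≈ 4.3055e+5 + 0.0020551*I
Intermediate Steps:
G(B) = √(B + 1/B)/6
t(p) = (p + I*√6878/114)/(245 + p) (t(p) = (p + √(-19 + 1/(-19))/6)/(p + 245) = (p + √(-19 - 1/19)/6)/(245 + p) = (p + √(-362/19)/6)/(245 + p) = (p + (I*√6878/19)/6)/(245 + p) = (p + I*√6878/114)/(245 + p))
430550 + t(109) = 430550 + (109 + I*√6878/114)/(245 + 109) = 430550 + (109 + I*√6878/114)/354 = 430550 + (109/354 + I*√6878/40356) = 152414809/354 + I*√6878/40356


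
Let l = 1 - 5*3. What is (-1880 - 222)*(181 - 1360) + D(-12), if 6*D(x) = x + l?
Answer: 7434761/3 ≈ 2.4783e+6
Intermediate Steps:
l = -14 (l = 1 - 15 = -14)
D(x) = -7/3 + x/6 (D(x) = (x - 14)/6 = (-14 + x)/6 = -7/3 + x/6)
(-1880 - 222)*(181 - 1360) + D(-12) = (-1880 - 222)*(181 - 1360) + (-7/3 + (1/6)*(-12)) = -2102*(-1179) + (-7/3 - 2) = 2478258 - 13/3 = 7434761/3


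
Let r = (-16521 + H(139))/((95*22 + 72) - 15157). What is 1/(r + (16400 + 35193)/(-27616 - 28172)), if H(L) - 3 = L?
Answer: 724965060/243300617 ≈ 2.9797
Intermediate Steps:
H(L) = 3 + L
r = 16379/12995 (r = (-16521 + (3 + 139))/((95*22 + 72) - 15157) = (-16521 + 142)/((2090 + 72) - 15157) = -16379/(2162 - 15157) = -16379/(-12995) = -16379*(-1/12995) = 16379/12995 ≈ 1.2604)
1/(r + (16400 + 35193)/(-27616 - 28172)) = 1/(16379/12995 + (16400 + 35193)/(-27616 - 28172)) = 1/(16379/12995 + 51593/(-55788)) = 1/(16379/12995 + 51593*(-1/55788)) = 1/(16379/12995 - 51593/55788) = 1/(243300617/724965060) = 724965060/243300617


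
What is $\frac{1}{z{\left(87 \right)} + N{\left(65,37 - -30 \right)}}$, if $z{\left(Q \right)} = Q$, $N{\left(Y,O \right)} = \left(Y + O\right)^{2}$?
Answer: $\frac{1}{17511} \approx 5.7107 \cdot 10^{-5}$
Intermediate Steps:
$N{\left(Y,O \right)} = \left(O + Y\right)^{2}$
$\frac{1}{z{\left(87 \right)} + N{\left(65,37 - -30 \right)}} = \frac{1}{87 + \left(\left(37 - -30\right) + 65\right)^{2}} = \frac{1}{87 + \left(\left(37 + 30\right) + 65\right)^{2}} = \frac{1}{87 + \left(67 + 65\right)^{2}} = \frac{1}{87 + 132^{2}} = \frac{1}{87 + 17424} = \frac{1}{17511}$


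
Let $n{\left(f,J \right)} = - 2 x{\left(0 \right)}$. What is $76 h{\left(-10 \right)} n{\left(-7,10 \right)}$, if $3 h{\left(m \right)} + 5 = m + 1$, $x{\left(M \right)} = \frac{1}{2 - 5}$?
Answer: $- \frac{2128}{9} \approx -236.44$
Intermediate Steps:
$x{\left(M \right)} = - \frac{1}{3}$ ($x{\left(M \right)} = \frac{1}{-3} = - \frac{1}{3}$)
$n{\left(f,J \right)} = \frac{2}{3}$ ($n{\left(f,J \right)} = \left(-2\right) \left(- \frac{1}{3}\right) = \frac{2}{3}$)
$h{\left(m \right)} = - \frac{4}{3} + \frac{m}{3}$ ($h{\left(m \right)} = - \frac{5}{3} + \frac{m + 1}{3} = - \frac{5}{3} + \frac{1 + m}{3} = - \frac{5}{3} + \left(\frac{1}{3} + \frac{m}{3}\right) = - \frac{4}{3} + \frac{m}{3}$)
$76 h{\left(-10 \right)} n{\left(-7,10 \right)} = 76 \left(- \frac{4}{3} + \frac{1}{3} \left(-10\right)\right) \frac{2}{3} = 76 \left(- \frac{4}{3} - \frac{10}{3}\right) \frac{2}{3} = 76 \left(- \frac{14}{3}\right) \frac{2}{3} = \left(- \frac{1064}{3}\right) \frac{2}{3} = - \frac{2128}{9}$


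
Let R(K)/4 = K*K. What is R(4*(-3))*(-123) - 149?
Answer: -70997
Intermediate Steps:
R(K) = 4*K**2 (R(K) = 4*(K*K) = 4*K**2)
R(4*(-3))*(-123) - 149 = (4*(4*(-3))**2)*(-123) - 149 = (4*(-12)**2)*(-123) - 149 = (4*144)*(-123) - 149 = 576*(-123) - 149 = -70848 - 149 = -70997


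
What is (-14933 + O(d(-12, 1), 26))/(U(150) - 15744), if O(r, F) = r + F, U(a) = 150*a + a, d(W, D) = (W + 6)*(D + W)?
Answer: -4947/2302 ≈ -2.1490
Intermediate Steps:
d(W, D) = (6 + W)*(D + W)
U(a) = 151*a
O(r, F) = F + r
(-14933 + O(d(-12, 1), 26))/(U(150) - 15744) = (-14933 + (26 + ((-12)**2 + 6*1 + 6*(-12) + 1*(-12))))/(151*150 - 15744) = (-14933 + (26 + (144 + 6 - 72 - 12)))/(22650 - 15744) = (-14933 + (26 + 66))/6906 = (-14933 + 92)*(1/6906) = -14841*1/6906 = -4947/2302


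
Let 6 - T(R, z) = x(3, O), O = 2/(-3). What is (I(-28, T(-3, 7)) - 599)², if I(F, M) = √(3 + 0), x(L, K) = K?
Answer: (599 - √3)² ≈ 3.5673e+5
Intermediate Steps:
O = -⅔ (O = 2*(-⅓) = -⅔ ≈ -0.66667)
T(R, z) = 20/3 (T(R, z) = 6 - 1*(-⅔) = 6 + ⅔ = 20/3)
I(F, M) = √3
(I(-28, T(-3, 7)) - 599)² = (√3 - 599)² = (-599 + √3)²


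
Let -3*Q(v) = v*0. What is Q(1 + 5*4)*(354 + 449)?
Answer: 0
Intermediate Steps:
Q(v) = 0 (Q(v) = -v*0/3 = -1/3*0 = 0)
Q(1 + 5*4)*(354 + 449) = 0*(354 + 449) = 0*803 = 0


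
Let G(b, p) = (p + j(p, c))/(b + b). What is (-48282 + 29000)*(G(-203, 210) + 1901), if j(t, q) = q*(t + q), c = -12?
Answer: -7461864052/203 ≈ -3.6758e+7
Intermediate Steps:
j(t, q) = q*(q + t)
G(b, p) = (144 - 11*p)/(2*b) (G(b, p) = (p - 12*(-12 + p))/(b + b) = (p + (144 - 12*p))/((2*b)) = (144 - 11*p)*(1/(2*b)) = (144 - 11*p)/(2*b))
(-48282 + 29000)*(G(-203, 210) + 1901) = (-48282 + 29000)*((½)*(144 - 11*210)/(-203) + 1901) = -19282*((½)*(-1/203)*(144 - 2310) + 1901) = -19282*((½)*(-1/203)*(-2166) + 1901) = -19282*(1083/203 + 1901) = -19282*386986/203 = -7461864052/203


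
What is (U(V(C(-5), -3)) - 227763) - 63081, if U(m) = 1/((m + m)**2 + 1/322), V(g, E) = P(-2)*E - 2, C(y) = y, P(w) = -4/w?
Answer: -23975143130/82433 ≈ -2.9084e+5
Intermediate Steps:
V(g, E) = -2 + 2*E (V(g, E) = (-4/(-2))*E - 2 = (-4*(-1/2))*E - 2 = 2*E - 2 = -2 + 2*E)
U(m) = 1/(1/322 + 4*m**2) (U(m) = 1/((2*m)**2 + 1/322) = 1/(4*m**2 + 1/322) = 1/(1/322 + 4*m**2))
(U(V(C(-5), -3)) - 227763) - 63081 = (322/(1 + 1288*(-2 + 2*(-3))**2) - 227763) - 63081 = (322/(1 + 1288*(-2 - 6)**2) - 227763) - 63081 = (322/(1 + 1288*(-8)**2) - 227763) - 63081 = (322/(1 + 1288*64) - 227763) - 63081 = (322/(1 + 82432) - 227763) - 63081 = (322/82433 - 227763) - 63081 = -18775187057/82433 - 63081 = -23975143130/82433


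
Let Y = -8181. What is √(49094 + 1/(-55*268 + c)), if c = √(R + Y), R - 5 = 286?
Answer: √((723645559 - 49094*I*√7890)/(14740 - I*√7890)) ≈ 221.57 - 0.e-9*I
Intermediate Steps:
R = 291 (R = 5 + 286 = 291)
c = I*√7890 (c = √(291 - 8181) = √(-7890) = I*√7890 ≈ 88.826*I)
√(49094 + 1/(-55*268 + c)) = √(49094 + 1/(-55*268 + I*√7890)) = √(49094 + 1/(-14740 + I*√7890))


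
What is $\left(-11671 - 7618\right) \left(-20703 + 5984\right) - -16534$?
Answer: $283931325$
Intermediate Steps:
$\left(-11671 - 7618\right) \left(-20703 + 5984\right) - -16534 = \left(-19289\right) \left(-14719\right) + 16534 = 283914791 + 16534 = 283931325$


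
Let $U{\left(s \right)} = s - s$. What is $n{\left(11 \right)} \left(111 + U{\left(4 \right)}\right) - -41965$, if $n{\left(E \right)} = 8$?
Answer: $42853$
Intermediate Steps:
$U{\left(s \right)} = 0$
$n{\left(11 \right)} \left(111 + U{\left(4 \right)}\right) - -41965 = 8 \left(111 + 0\right) - -41965 = 8 \cdot 111 + 41965 = 888 + 41965 = 42853$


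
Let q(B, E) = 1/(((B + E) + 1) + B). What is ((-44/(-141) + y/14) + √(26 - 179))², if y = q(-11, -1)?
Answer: -288376796231/1885991184 + 13411*I*√17/7238 ≈ -152.9 + 7.6395*I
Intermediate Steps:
q(B, E) = 1/(1 + E + 2*B) (q(B, E) = 1/((1 + B + E) + B) = 1/(1 + E + 2*B))
y = -1/22 (y = 1/(1 - 1 + 2*(-11)) = 1/(1 - 1 - 22) = 1/(-22) = -1/22 ≈ -0.045455)
((-44/(-141) + y/14) + √(26 - 179))² = ((-44/(-141) - 1/22/14) + √(26 - 179))² = ((-44*(-1/141) - 1/22*1/14) + √(-153))² = ((44/141 - 1/308) + 3*I*√17)² = (13411/43428 + 3*I*√17)²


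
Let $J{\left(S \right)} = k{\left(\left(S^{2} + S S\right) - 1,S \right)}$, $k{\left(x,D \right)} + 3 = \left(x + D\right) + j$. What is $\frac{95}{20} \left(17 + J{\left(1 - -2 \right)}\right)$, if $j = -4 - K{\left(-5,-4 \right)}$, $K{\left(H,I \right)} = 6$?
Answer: $114$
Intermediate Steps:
$j = -10$ ($j = -4 - 6 = -10$)
$k{\left(x,D \right)} = -13 + D + x$ ($k{\left(x,D \right)} = -3 - \left(10 - D - x\right) = -3 + \left(-10 + D + x\right) = -13 + D + x$)
$J{\left(S \right)} = -14 + S + 2 S^{2}$ ($J{\left(S \right)} = -13 + S - \left(1 - S^{2} - S S\right) = -13 + S + \left(\left(S^{2} + S^{2}\right) - 1\right) = -13 + S + \left(2 S^{2} - 1\right) = -13 + S + \left(-1 + 2 S^{2}\right) = -14 + S + 2 S^{2}$)
$\frac{95}{20} \left(17 + J{\left(1 - -2 \right)}\right) = \frac{95}{20} \left(17 + \left(-14 + \left(1 - -2\right) + 2 \left(1 - -2\right)^{2}\right)\right) = 95 \cdot \frac{1}{20} \left(17 + \left(-14 + \left(1 + 2\right) + 2 \left(1 + 2\right)^{2}\right)\right) = \frac{19 \left(17 + \left(-14 + 3 + 2 \cdot 3^{2}\right)\right)}{4} = \frac{19 \left(17 + \left(-14 + 3 + 2 \cdot 9\right)\right)}{4} = \frac{19 \left(17 + \left(-14 + 3 + 18\right)\right)}{4} = \frac{19 \left(17 + 7\right)}{4} = \frac{19}{4} \cdot 24 = 114$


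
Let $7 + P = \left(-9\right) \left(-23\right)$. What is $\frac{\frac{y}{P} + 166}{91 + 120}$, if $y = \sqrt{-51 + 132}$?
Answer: $\frac{33209}{42200} \approx 0.78694$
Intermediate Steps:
$P = 200$ ($P = -7 - -207 = -7 + 207 = 200$)
$y = 9$ ($y = \sqrt{81} = 9$)
$\frac{\frac{y}{P} + 166}{91 + 120} = \frac{\frac{9}{200} + 166}{91 + 120} = \frac{9 \cdot \frac{1}{200} + 166}{211} = \left(\frac{9}{200} + 166\right) \frac{1}{211} = \frac{33209}{200} \cdot \frac{1}{211} = \frac{33209}{42200}$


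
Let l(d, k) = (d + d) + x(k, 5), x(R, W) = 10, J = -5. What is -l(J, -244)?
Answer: 0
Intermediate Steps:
l(d, k) = 10 + 2*d (l(d, k) = (d + d) + 10 = 2*d + 10 = 10 + 2*d)
-l(J, -244) = -(10 + 2*(-5)) = -(10 - 10) = -1*0 = 0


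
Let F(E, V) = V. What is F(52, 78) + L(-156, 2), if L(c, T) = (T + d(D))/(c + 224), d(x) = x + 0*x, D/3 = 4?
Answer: 2659/34 ≈ 78.206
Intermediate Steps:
D = 12 (D = 3*4 = 12)
d(x) = x (d(x) = x + 0 = x)
L(c, T) = (12 + T)/(224 + c) (L(c, T) = (T + 12)/(c + 224) = (12 + T)/(224 + c))
F(52, 78) + L(-156, 2) = 78 + (12 + 2)/(224 - 156) = 78 + 14/68 = 78 + (1/68)*14 = 78 + 7/34 = 2659/34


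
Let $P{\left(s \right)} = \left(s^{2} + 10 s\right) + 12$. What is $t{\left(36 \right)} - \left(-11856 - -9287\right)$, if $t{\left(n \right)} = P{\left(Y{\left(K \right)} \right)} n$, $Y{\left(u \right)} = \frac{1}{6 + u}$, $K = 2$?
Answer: $\frac{48745}{16} \approx 3046.6$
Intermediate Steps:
$P{\left(s \right)} = 12 + s^{2} + 10 s$
$t{\left(n \right)} = \frac{849 n}{64}$ ($t{\left(n \right)} = \left(12 + \left(\frac{1}{6 + 2}\right)^{2} + \frac{10}{6 + 2}\right) n = \left(12 + \left(\frac{1}{8}\right)^{2} + \frac{10}{8}\right) n = \left(12 + \left(\frac{1}{8}\right)^{2} + 10 \cdot \frac{1}{8}\right) n = \left(12 + \frac{1}{64} + \frac{5}{4}\right) n = \frac{849 n}{64}$)
$t{\left(36 \right)} - \left(-11856 - -9287\right) = \frac{849}{64} \cdot 36 - \left(-11856 - -9287\right) = \frac{7641}{16} - \left(-11856 + 9287\right) = \frac{7641}{16} - -2569 = \frac{7641}{16} + 2569 = \frac{48745}{16}$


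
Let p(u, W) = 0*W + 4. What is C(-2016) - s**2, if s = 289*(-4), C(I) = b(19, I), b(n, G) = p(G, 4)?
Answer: -1336332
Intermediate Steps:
p(u, W) = 4 (p(u, W) = 0 + 4 = 4)
b(n, G) = 4
C(I) = 4
s = -1156
C(-2016) - s**2 = 4 - 1*(-1156)**2 = 4 - 1*1336336 = 4 - 1336336 = -1336332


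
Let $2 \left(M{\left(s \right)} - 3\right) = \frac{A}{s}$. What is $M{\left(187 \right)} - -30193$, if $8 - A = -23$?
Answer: $\frac{11293335}{374} \approx 30196.0$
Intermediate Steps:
$A = 31$ ($A = 8 - -23 = 8 + 23 = 31$)
$M{\left(s \right)} = 3 + \frac{31}{2 s}$ ($M{\left(s \right)} = 3 + \frac{31 \frac{1}{s}}{2} = 3 + \frac{31}{2 s}$)
$M{\left(187 \right)} - -30193 = \left(3 + \frac{31}{2 \cdot 187}\right) - -30193 = \left(3 + \frac{31}{2} \cdot \frac{1}{187}\right) + 30193 = \left(3 + \frac{31}{374}\right) + 30193 = \frac{1153}{374} + 30193 = \frac{11293335}{374}$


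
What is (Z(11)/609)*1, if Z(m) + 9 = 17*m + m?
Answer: 9/29 ≈ 0.31034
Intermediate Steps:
Z(m) = -9 + 18*m (Z(m) = -9 + (17*m + m) = -9 + 18*m)
(Z(11)/609)*1 = ((-9 + 18*11)/609)*1 = ((-9 + 198)*(1/609))*1 = (189*(1/609))*1 = (9/29)*1 = 9/29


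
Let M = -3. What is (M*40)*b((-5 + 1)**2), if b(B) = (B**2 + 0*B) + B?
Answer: -32640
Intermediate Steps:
b(B) = B + B**2 (b(B) = (B**2 + 0) + B = B**2 + B = B + B**2)
(M*40)*b((-5 + 1)**2) = (-3*40)*((-5 + 1)**2*(1 + (-5 + 1)**2)) = -120*(-4)**2*(1 + (-4)**2) = -1920*(1 + 16) = -1920*17 = -120*272 = -32640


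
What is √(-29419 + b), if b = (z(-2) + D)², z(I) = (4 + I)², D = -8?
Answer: 99*I*√3 ≈ 171.47*I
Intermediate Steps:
b = 16 (b = ((4 - 2)² - 8)² = (2² - 8)² = (4 - 8)² = (-4)² = 16)
√(-29419 + b) = √(-29419 + 16) = √(-29403) = 99*I*√3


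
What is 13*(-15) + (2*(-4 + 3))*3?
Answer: -201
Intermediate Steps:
13*(-15) + (2*(-4 + 3))*3 = -195 + (2*(-1))*3 = -195 - 2*3 = -195 - 6 = -201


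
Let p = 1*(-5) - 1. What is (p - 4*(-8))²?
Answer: 676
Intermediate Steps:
p = -6 (p = -5 - 1 = -6)
(p - 4*(-8))² = (-6 - 4*(-8))² = (-6 + 32)² = 26² = 676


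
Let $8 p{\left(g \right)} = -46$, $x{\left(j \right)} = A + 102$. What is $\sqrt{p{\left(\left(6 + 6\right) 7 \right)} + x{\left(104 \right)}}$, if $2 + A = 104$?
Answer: $\frac{\sqrt{793}}{2} \approx 14.08$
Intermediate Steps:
$A = 102$ ($A = -2 + 104 = 102$)
$x{\left(j \right)} = 204$ ($x{\left(j \right)} = 102 + 102 = 204$)
$p{\left(g \right)} = - \frac{23}{4}$ ($p{\left(g \right)} = \frac{1}{8} \left(-46\right) = - \frac{23}{4}$)
$\sqrt{p{\left(\left(6 + 6\right) 7 \right)} + x{\left(104 \right)}} = \sqrt{- \frac{23}{4} + 204} = \sqrt{\frac{793}{4}} = \frac{\sqrt{793}}{2}$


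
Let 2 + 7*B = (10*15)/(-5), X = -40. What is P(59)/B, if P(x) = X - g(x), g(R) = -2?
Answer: 133/16 ≈ 8.3125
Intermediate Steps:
P(x) = -38 (P(x) = -40 - 1*(-2) = -40 + 2 = -38)
B = -32/7 (B = -2/7 + ((10*15)/(-5))/7 = -2/7 + (150*(-1/5))/7 = -2/7 + (1/7)*(-30) = -2/7 - 30/7 = -32/7 ≈ -4.5714)
P(59)/B = -38/(-32/7) = -38*(-7/32) = 133/16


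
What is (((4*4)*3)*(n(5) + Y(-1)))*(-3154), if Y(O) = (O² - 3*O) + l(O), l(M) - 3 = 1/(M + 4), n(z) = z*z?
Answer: -4895008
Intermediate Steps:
n(z) = z²
l(M) = 3 + 1/(4 + M) (l(M) = 3 + 1/(M + 4) = 3 + 1/(4 + M))
Y(O) = O² - 3*O + (13 + 3*O)/(4 + O) (Y(O) = (O² - 3*O) + (13 + 3*O)/(4 + O) = O² - 3*O + (13 + 3*O)/(4 + O))
(((4*4)*3)*(n(5) + Y(-1)))*(-3154) = (((4*4)*3)*(5² + (13 + (-1)² + (-1)³ - 9*(-1))/(4 - 1)))*(-3154) = ((16*3)*(25 + (13 + 1 - 1 + 9)/3))*(-3154) = (48*(25 + (⅓)*22))*(-3154) = (48*(25 + 22/3))*(-3154) = (48*(97/3))*(-3154) = 1552*(-3154) = -4895008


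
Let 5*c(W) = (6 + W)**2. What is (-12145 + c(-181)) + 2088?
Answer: -3932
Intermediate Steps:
c(W) = (6 + W)**2/5
(-12145 + c(-181)) + 2088 = (-12145 + (6 - 181)**2/5) + 2088 = (-12145 + (1/5)*(-175)**2) + 2088 = (-12145 + (1/5)*30625) + 2088 = (-12145 + 6125) + 2088 = -6020 + 2088 = -3932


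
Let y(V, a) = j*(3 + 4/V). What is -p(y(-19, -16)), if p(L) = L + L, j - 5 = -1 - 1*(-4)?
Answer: -848/19 ≈ -44.632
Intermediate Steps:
j = 8 (j = 5 + (-1 - 1*(-4)) = 5 + (-1 + 4) = 5 + 3 = 8)
y(V, a) = 24 + 32/V (y(V, a) = 8*(3 + 4/V) = 24 + 32/V)
p(L) = 2*L
-p(y(-19, -16)) = -2*(24 + 32/(-19)) = -2*(24 + 32*(-1/19)) = -2*(24 - 32/19) = -2*424/19 = -1*848/19 = -848/19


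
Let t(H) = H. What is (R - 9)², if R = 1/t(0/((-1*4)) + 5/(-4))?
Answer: 2401/25 ≈ 96.040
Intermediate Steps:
R = -⅘ (R = 1/(0/((-1*4)) + 5/(-4)) = 1/(0/(-4) + 5*(-¼)) = 1/(0*(-¼) - 5/4) = 1/(0 - 5/4) = 1/(-5/4) = -⅘ ≈ -0.80000)
(R - 9)² = (-⅘ - 9)² = (-49/5)² = 2401/25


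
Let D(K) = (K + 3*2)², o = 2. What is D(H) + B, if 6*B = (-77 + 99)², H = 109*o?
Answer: 150770/3 ≈ 50257.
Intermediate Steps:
H = 218 (H = 109*2 = 218)
D(K) = (6 + K)² (D(K) = (K + 6)² = (6 + K)²)
B = 242/3 (B = (-77 + 99)²/6 = (⅙)*22² = (⅙)*484 = 242/3 ≈ 80.667)
D(H) + B = (6 + 218)² + 242/3 = 224² + 242/3 = 50176 + 242/3 = 150770/3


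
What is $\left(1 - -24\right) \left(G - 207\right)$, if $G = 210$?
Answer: $75$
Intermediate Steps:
$\left(1 - -24\right) \left(G - 207\right) = \left(1 - -24\right) \left(210 - 207\right) = \left(1 + \left(-160 + 184\right)\right) 3 = \left(1 + 24\right) 3 = 25 \cdot 3 = 75$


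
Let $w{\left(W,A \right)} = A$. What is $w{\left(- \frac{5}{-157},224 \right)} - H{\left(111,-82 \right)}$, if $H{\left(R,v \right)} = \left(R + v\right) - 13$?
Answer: $208$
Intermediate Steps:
$H{\left(R,v \right)} = -13 + R + v$
$w{\left(- \frac{5}{-157},224 \right)} - H{\left(111,-82 \right)} = 224 - \left(-13 + 111 - 82\right) = 224 - 16 = 208$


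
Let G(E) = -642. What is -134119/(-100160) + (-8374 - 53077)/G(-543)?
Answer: 3120518279/32151360 ≈ 97.057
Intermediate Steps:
-134119/(-100160) + (-8374 - 53077)/G(-543) = -134119/(-100160) + (-8374 - 53077)/(-642) = -134119*(-1/100160) - 61451*(-1/642) = 134119/100160 + 61451/642 = 3120518279/32151360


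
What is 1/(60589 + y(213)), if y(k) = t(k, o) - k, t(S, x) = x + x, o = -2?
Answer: 1/60372 ≈ 1.6564e-5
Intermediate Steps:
t(S, x) = 2*x
y(k) = -4 - k (y(k) = 2*(-2) - k = -4 - k)
1/(60589 + y(213)) = 1/(60589 + (-4 - 1*213)) = 1/(60589 + (-4 - 213)) = 1/(60589 - 217) = 1/60372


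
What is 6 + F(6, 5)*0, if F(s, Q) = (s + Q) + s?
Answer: 6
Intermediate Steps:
F(s, Q) = Q + 2*s (F(s, Q) = (Q + s) + s = Q + 2*s)
6 + F(6, 5)*0 = 6 + (5 + 2*6)*0 = 6 + (5 + 12)*0 = 6 + 17*0 = 6 + 0 = 6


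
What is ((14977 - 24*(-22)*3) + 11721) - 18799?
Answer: 9483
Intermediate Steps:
((14977 - 24*(-22)*3) + 11721) - 18799 = ((14977 + 528*3) + 11721) - 18799 = ((14977 + 1584) + 11721) - 18799 = (16561 + 11721) - 18799 = 28282 - 18799 = 9483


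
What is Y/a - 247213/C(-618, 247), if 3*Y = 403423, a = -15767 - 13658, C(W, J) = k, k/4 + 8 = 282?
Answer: -22264879183/96749400 ≈ -230.13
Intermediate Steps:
k = 1096 (k = -32 + 4*282 = -32 + 1128 = 1096)
C(W, J) = 1096
a = -29425
Y = 403423/3 (Y = (⅓)*403423 = 403423/3 ≈ 1.3447e+5)
Y/a - 247213/C(-618, 247) = (403423/3)/(-29425) - 247213/1096 = (403423/3)*(-1/29425) - 247213*1/1096 = -403423/88275 - 247213/1096 = -22264879183/96749400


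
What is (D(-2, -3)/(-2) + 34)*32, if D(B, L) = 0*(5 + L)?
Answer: 1088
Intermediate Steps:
D(B, L) = 0
(D(-2, -3)/(-2) + 34)*32 = (0/(-2) + 34)*32 = (0*(-1/2) + 34)*32 = (0 + 34)*32 = 34*32 = 1088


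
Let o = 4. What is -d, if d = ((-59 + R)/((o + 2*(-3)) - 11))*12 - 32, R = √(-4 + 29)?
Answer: -232/13 ≈ -17.846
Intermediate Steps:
R = 5 (R = √25 = 5)
d = 232/13 (d = ((-59 + 5)/((4 + 2*(-3)) - 11))*12 - 32 = -54/((4 - 6) - 11)*12 - 32 = -54/(-2 - 11)*12 - 32 = -54/(-13)*12 - 32 = -54*(-1/13)*12 - 32 = (54/13)*12 - 32 = 648/13 - 32 = 232/13 ≈ 17.846)
-d = -1*232/13 = -232/13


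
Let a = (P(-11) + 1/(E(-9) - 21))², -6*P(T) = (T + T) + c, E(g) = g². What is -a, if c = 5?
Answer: -3249/400 ≈ -8.1225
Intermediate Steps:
P(T) = -⅚ - T/3 (P(T) = -((T + T) + 5)/6 = -(2*T + 5)/6 = -(5 + 2*T)/6 = -⅚ - T/3)
a = 3249/400 (a = ((-⅚ - ⅓*(-11)) + 1/((-9)² - 21))² = ((-⅚ + 11/3) + 1/(81 - 21))² = (17/6 + 1/60)² = (57/20)² = 3249/400 ≈ 8.1225)
-a = -1*3249/400 = -3249/400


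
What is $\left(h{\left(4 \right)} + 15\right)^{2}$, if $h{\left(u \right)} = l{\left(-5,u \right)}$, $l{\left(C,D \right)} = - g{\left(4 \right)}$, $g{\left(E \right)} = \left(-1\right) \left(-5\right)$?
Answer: $100$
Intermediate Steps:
$g{\left(E \right)} = 5$
$l{\left(C,D \right)} = -5$ ($l{\left(C,D \right)} = \left(-1\right) 5 = -5$)
$h{\left(u \right)} = -5$
$\left(h{\left(4 \right)} + 15\right)^{2} = \left(-5 + 15\right)^{2} = 10^{2} = 100$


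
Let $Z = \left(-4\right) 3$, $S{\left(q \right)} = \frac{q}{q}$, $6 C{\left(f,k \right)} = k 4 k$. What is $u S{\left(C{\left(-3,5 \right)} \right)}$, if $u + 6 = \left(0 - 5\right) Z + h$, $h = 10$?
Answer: $64$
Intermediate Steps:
$C{\left(f,k \right)} = \frac{2 k^{2}}{3}$ ($C{\left(f,k \right)} = \frac{k 4 k}{6} = \frac{4 k k}{6} = \frac{4 k^{2}}{6} = \frac{2 k^{2}}{3}$)
$S{\left(q \right)} = 1$
$Z = -12$
$u = 64$ ($u = -6 + \left(\left(0 - 5\right) \left(-12\right) + 10\right) = -6 + \left(\left(-5\right) \left(-12\right) + 10\right) = -6 + \left(60 + 10\right) = -6 + 70 = 64$)
$u S{\left(C{\left(-3,5 \right)} \right)} = 64 \cdot 1 = 64$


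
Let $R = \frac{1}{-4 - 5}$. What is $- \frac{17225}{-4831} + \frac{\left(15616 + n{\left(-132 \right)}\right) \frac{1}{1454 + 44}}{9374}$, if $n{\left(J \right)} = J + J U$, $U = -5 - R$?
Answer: $\frac{181466783632}{50878589559} \approx 3.5667$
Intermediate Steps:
$R = - \frac{1}{9}$ ($R = \frac{1}{-9} = - \frac{1}{9} \approx -0.11111$)
$U = - \frac{44}{9}$ ($U = -5 - - \frac{1}{9} = -5 + \frac{1}{9} = - \frac{44}{9} \approx -4.8889$)
$n{\left(J \right)} = - \frac{35 J}{9}$ ($n{\left(J \right)} = J + J \left(- \frac{44}{9}\right) = J - \frac{44 J}{9} = - \frac{35 J}{9}$)
$- \frac{17225}{-4831} + \frac{\left(15616 + n{\left(-132 \right)}\right) \frac{1}{1454 + 44}}{9374} = - \frac{17225}{-4831} + \frac{\left(15616 - - \frac{1540}{3}\right) \frac{1}{1454 + 44}}{9374} = \left(-17225\right) \left(- \frac{1}{4831}\right) + \frac{15616 + \frac{1540}{3}}{1498} \cdot \frac{1}{9374} = \frac{17225}{4831} + \frac{48388}{3} \cdot \frac{1}{1498} \cdot \frac{1}{9374} = \frac{17225}{4831} + \frac{24194}{2247} \cdot \frac{1}{9374} = \frac{17225}{4831} + \frac{12097}{10531689} = \frac{181466783632}{50878589559}$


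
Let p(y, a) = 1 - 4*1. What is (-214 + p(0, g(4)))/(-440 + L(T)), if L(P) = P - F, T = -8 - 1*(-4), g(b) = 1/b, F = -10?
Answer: ½ ≈ 0.50000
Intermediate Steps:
T = -4 (T = -8 + 4 = -4)
L(P) = 10 + P (L(P) = P - 1*(-10) = P + 10 = 10 + P)
p(y, a) = -3 (p(y, a) = 1 - 4 = -3)
(-214 + p(0, g(4)))/(-440 + L(T)) = (-214 - 3)/(-440 + (10 - 4)) = -217/(-440 + 6) = -217/(-434) = -217*(-1/434) = ½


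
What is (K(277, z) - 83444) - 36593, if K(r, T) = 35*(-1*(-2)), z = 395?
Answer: -119967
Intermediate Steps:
K(r, T) = 70 (K(r, T) = 35*2 = 70)
(K(277, z) - 83444) - 36593 = (70 - 83444) - 36593 = -83374 - 36593 = -119967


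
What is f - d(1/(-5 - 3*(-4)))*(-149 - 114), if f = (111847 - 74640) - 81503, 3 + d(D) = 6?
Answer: -43507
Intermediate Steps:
d(D) = 3 (d(D) = -3 + 6 = 3)
f = -44296 (f = 37207 - 81503 = -44296)
f - d(1/(-5 - 3*(-4)))*(-149 - 114) = -44296 - 3*(-149 - 114) = -44296 - 3*(-263) = -44296 - 1*(-789) = -44296 + 789 = -43507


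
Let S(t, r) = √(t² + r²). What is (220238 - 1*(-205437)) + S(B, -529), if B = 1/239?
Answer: 425675 + √15984797762/239 ≈ 4.2620e+5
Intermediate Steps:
B = 1/239 ≈ 0.0041841
S(t, r) = √(r² + t²)
(220238 - 1*(-205437)) + S(B, -529) = (220238 - 1*(-205437)) + √((-529)² + (1/239)²) = (220238 + 205437) + √(279841 + 1/57121) = 425675 + √(15984797762/57121) = 425675 + √15984797762/239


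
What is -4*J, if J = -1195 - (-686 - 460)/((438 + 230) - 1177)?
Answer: 2437604/509 ≈ 4789.0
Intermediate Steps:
J = -609401/509 (J = -1195 - (-1146)/(668 - 1177) = -1195 - (-1146)/(-509) = -1195 - (-1146)*(-1)/509 = -1195 - 1*1146/509 = -1195 - 1146/509 = -609401/509 ≈ -1197.3)
-4*J = -4*(-609401/509) = 2437604/509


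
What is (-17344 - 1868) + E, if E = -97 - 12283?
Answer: -31592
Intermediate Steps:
E = -12380
(-17344 - 1868) + E = (-17344 - 1868) - 12380 = -19212 - 12380 = -31592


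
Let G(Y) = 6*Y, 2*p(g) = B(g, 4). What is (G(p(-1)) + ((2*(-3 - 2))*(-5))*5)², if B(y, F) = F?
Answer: 68644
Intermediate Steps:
p(g) = 2 (p(g) = (½)*4 = 2)
(G(p(-1)) + ((2*(-3 - 2))*(-5))*5)² = (6*2 + ((2*(-3 - 2))*(-5))*5)² = (12 + ((2*(-5))*(-5))*5)² = (12 - 10*(-5)*5)² = (12 + 50*5)² = (12 + 250)² = 262² = 68644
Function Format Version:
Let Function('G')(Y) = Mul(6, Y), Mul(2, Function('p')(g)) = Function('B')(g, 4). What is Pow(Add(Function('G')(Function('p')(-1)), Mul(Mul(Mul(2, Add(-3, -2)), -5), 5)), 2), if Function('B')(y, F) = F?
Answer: 68644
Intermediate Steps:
Function('p')(g) = 2 (Function('p')(g) = Mul(Rational(1, 2), 4) = 2)
Pow(Add(Function('G')(Function('p')(-1)), Mul(Mul(Mul(2, Add(-3, -2)), -5), 5)), 2) = Pow(Add(Mul(6, 2), Mul(Mul(Mul(2, Add(-3, -2)), -5), 5)), 2) = Pow(Add(12, Mul(Mul(Mul(2, -5), -5), 5)), 2) = Pow(Add(12, Mul(Mul(-10, -5), 5)), 2) = Pow(Add(12, Mul(50, 5)), 2) = Pow(Add(12, 250), 2) = Pow(262, 2) = 68644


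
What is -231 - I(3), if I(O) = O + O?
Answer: -237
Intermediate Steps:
I(O) = 2*O
-231 - I(3) = -231 - 2*3 = -231 - 1*6 = -231 - 6 = -237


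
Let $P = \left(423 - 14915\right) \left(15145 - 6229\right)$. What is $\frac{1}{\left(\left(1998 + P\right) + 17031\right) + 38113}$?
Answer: $- \frac{1}{129153530} \approx -7.7427 \cdot 10^{-9}$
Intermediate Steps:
$P = -129210672$ ($P = \left(-14492\right) 8916 = -129210672$)
$\frac{1}{\left(\left(1998 + P\right) + 17031\right) + 38113} = \frac{1}{\left(\left(1998 - 129210672\right) + 17031\right) + 38113} = \frac{1}{\left(-129208674 + 17031\right) + 38113} = \frac{1}{-129191643 + 38113} = \frac{1}{-129153530} = - \frac{1}{129153530}$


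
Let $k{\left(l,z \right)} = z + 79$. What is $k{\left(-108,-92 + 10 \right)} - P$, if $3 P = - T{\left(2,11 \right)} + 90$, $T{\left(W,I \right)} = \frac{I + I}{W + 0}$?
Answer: $- \frac{88}{3} \approx -29.333$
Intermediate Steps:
$T{\left(W,I \right)} = \frac{2 I}{W}$
$k{\left(l,z \right)} = 79 + z$
$P = \frac{79}{3}$ ($P = \frac{- \frac{2 \cdot 11}{2} + 90}{3} = \frac{\left(-1\right) 11 + 90}{3} = \frac{-11 + 90}{3} = \frac{1}{3} \cdot 79 = \frac{79}{3} \approx 26.333$)
$k{\left(-108,-92 + 10 \right)} - P = \left(79 + \left(-92 + 10\right)\right) - \frac{79}{3} = \left(79 - 82\right) - \frac{79}{3} = -3 - \frac{79}{3} = - \frac{88}{3}$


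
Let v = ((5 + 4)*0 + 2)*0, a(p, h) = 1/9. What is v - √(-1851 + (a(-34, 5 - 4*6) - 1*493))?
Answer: -I*√21095/3 ≈ -48.414*I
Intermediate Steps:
a(p, h) = ⅑
v = 0 (v = (9*0 + 2)*0 = (0 + 2)*0 = 2*0 = 0)
v - √(-1851 + (a(-34, 5 - 4*6) - 1*493)) = 0 - √(-1851 + (⅑ - 1*493)) = 0 - √(-1851 + (⅑ - 493)) = 0 - √(-1851 - 4436/9) = 0 - √(-21095/9) = 0 - I*√21095/3 = -I*√21095/3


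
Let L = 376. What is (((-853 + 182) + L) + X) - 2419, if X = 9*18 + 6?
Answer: -2546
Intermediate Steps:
X = 168 (X = 162 + 6 = 168)
(((-853 + 182) + L) + X) - 2419 = (((-853 + 182) + 376) + 168) - 2419 = ((-671 + 376) + 168) - 2419 = (-295 + 168) - 2419 = -127 - 2419 = -2546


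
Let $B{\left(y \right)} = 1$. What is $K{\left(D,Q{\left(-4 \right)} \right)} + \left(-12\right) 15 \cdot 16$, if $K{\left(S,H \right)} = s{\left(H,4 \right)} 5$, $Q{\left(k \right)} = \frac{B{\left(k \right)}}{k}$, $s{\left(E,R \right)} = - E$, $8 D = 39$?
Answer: $- \frac{11515}{4} \approx -2878.8$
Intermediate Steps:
$D = \frac{39}{8}$ ($D = \frac{1}{8} \cdot 39 = \frac{39}{8} \approx 4.875$)
$Q{\left(k \right)} = \frac{1}{k}$ ($Q{\left(k \right)} = 1 \frac{1}{k} = \frac{1}{k}$)
$K{\left(S,H \right)} = - 5 H$ ($K{\left(S,H \right)} = - H 5 = - 5 H$)
$K{\left(D,Q{\left(-4 \right)} \right)} + \left(-12\right) 15 \cdot 16 = - \frac{5}{-4} + \left(-12\right) 15 \cdot 16 = \left(-5\right) \left(- \frac{1}{4}\right) - 2880 = \frac{5}{4} - 2880 = - \frac{11515}{4}$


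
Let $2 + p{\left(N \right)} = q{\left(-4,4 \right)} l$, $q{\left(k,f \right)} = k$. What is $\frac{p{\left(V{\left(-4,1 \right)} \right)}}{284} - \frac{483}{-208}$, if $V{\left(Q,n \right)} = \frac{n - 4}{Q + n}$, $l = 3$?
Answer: $\frac{33565}{14768} \approx 2.2728$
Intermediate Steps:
$V{\left(Q,n \right)} = \frac{-4 + n}{Q + n}$
$p{\left(N \right)} = -14$ ($p{\left(N \right)} = -2 - 12 = -14$)
$\frac{p{\left(V{\left(-4,1 \right)} \right)}}{284} - \frac{483}{-208} = - \frac{14}{284} - \frac{483}{-208} = \left(-14\right) \frac{1}{284} - - \frac{483}{208} = - \frac{7}{142} + \frac{483}{208} = \frac{33565}{14768}$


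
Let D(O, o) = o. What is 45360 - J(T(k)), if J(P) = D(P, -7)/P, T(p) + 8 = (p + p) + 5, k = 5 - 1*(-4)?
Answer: 680407/15 ≈ 45360.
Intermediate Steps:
k = 9 (k = 5 + 4 = 9)
T(p) = -3 + 2*p (T(p) = -8 + ((p + p) + 5) = -8 + (2*p + 5) = -8 + (5 + 2*p) = -3 + 2*p)
J(P) = -7/P
45360 - J(T(k)) = 45360 - (-7)/(-3 + 2*9) = 45360 - (-7)/(-3 + 18) = 45360 - (-7)/15 = 45360 - 1*(-7/15) = 45360 + 7/15 = 680407/15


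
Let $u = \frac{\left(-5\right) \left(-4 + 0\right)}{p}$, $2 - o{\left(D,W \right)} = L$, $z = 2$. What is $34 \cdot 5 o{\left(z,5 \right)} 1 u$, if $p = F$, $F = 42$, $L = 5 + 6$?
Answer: $- \frac{5100}{7} \approx -728.57$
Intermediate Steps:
$L = 11$
$p = 42$
$o{\left(D,W \right)} = -9$ ($o{\left(D,W \right)} = 2 - 11 = -9$)
$u = \frac{10}{21}$ ($u = \frac{\left(-5\right) \left(-4 + 0\right)}{42} = \left(-5\right) \left(-4\right) \frac{1}{42} = 20 \cdot \frac{1}{42} = \frac{10}{21} \approx 0.47619$)
$34 \cdot 5 o{\left(z,5 \right)} 1 u = 34 \cdot 5 \left(-9\right) 1 \cdot \frac{10}{21} = 34 \left(\left(-45\right) 1\right) \frac{10}{21} = 34 \left(-45\right) \frac{10}{21} = \left(-1530\right) \frac{10}{21} = - \frac{5100}{7}$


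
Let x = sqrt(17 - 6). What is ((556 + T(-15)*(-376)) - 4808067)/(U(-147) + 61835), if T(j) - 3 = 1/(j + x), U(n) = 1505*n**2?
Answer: -514521553/3486421660 + 47*sqrt(11)/871605415 ≈ -0.14758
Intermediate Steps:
x = sqrt(11) ≈ 3.3166
T(j) = 3 + 1/(j + sqrt(11))
((556 + T(-15)*(-376)) - 4808067)/(U(-147) + 61835) = ((556 + ((1 + 3*(-15) + 3*sqrt(11))/(-15 + sqrt(11)))*(-376)) - 4808067)/(1505*(-147)**2 + 61835) = ((556 + ((1 - 45 + 3*sqrt(11))/(-15 + sqrt(11)))*(-376)) - 4808067)/(1505*21609 + 61835) = ((556 + ((-44 + 3*sqrt(11))/(-15 + sqrt(11)))*(-376)) - 4808067)/(32521545 + 61835) = ((556 - 376*(-44 + 3*sqrt(11))/(-15 + sqrt(11))) - 4808067)/32583380 = (-4807511 - 376*(-44 + 3*sqrt(11))/(-15 + sqrt(11)))*(1/32583380) = -4807511/32583380 - 94*(-44 + 3*sqrt(11))/(8145845*(-15 + sqrt(11)))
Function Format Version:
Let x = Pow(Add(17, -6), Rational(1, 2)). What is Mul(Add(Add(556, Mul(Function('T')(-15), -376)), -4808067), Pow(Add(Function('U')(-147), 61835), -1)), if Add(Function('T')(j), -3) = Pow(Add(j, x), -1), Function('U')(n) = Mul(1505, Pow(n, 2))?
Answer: Add(Rational(-514521553, 3486421660), Mul(Rational(47, 871605415), Pow(11, Rational(1, 2)))) ≈ -0.14758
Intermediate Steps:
x = Pow(11, Rational(1, 2)) ≈ 3.3166
Function('T')(j) = Add(3, Pow(Add(j, Pow(11, Rational(1, 2))), -1))
Mul(Add(Add(556, Mul(Function('T')(-15), -376)), -4808067), Pow(Add(Function('U')(-147), 61835), -1)) = Mul(Add(Add(556, Mul(Mul(Pow(Add(-15, Pow(11, Rational(1, 2))), -1), Add(1, Mul(3, -15), Mul(3, Pow(11, Rational(1, 2))))), -376)), -4808067), Pow(Add(Mul(1505, Pow(-147, 2)), 61835), -1)) = Mul(Add(Add(556, Mul(Mul(Pow(Add(-15, Pow(11, Rational(1, 2))), -1), Add(1, -45, Mul(3, Pow(11, Rational(1, 2))))), -376)), -4808067), Pow(Add(Mul(1505, 21609), 61835), -1)) = Mul(Add(Add(556, Mul(Mul(Pow(Add(-15, Pow(11, Rational(1, 2))), -1), Add(-44, Mul(3, Pow(11, Rational(1, 2))))), -376)), -4808067), Pow(Add(32521545, 61835), -1)) = Mul(Add(Add(556, Mul(-376, Pow(Add(-15, Pow(11, Rational(1, 2))), -1), Add(-44, Mul(3, Pow(11, Rational(1, 2)))))), -4808067), Pow(32583380, -1)) = Mul(Add(-4807511, Mul(-376, Pow(Add(-15, Pow(11, Rational(1, 2))), -1), Add(-44, Mul(3, Pow(11, Rational(1, 2)))))), Rational(1, 32583380)) = Add(Rational(-4807511, 32583380), Mul(Rational(-94, 8145845), Pow(Add(-15, Pow(11, Rational(1, 2))), -1), Add(-44, Mul(3, Pow(11, Rational(1, 2))))))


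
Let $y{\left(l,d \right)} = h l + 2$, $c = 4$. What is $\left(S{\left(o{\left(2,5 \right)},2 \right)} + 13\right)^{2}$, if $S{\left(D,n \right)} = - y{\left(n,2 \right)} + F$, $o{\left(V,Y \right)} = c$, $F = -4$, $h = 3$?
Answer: $1$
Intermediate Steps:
$o{\left(V,Y \right)} = 4$
$y{\left(l,d \right)} = 2 + 3 l$ ($y{\left(l,d \right)} = 3 l + 2 = 2 + 3 l$)
$S{\left(D,n \right)} = -6 - 3 n$ ($S{\left(D,n \right)} = - (2 + 3 n) - 4 = \left(-2 - 3 n\right) - 4 = -6 - 3 n$)
$\left(S{\left(o{\left(2,5 \right)},2 \right)} + 13\right)^{2} = \left(\left(-6 - 6\right) + 13\right)^{2} = \left(-12 + 13\right)^{2} = 1^{2} = 1$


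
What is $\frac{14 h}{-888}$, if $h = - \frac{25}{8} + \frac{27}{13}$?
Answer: $\frac{763}{46176} \approx 0.016524$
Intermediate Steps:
$h = - \frac{109}{104}$ ($h = \left(-25\right) \frac{1}{8} + 27 \cdot \frac{1}{13} = - \frac{25}{8} + \frac{27}{13} = - \frac{109}{104} \approx -1.0481$)
$\frac{14 h}{-888} = \frac{14 \left(- \frac{109}{104}\right)}{-888} = \left(- \frac{763}{52}\right) \left(- \frac{1}{888}\right) = \frac{763}{46176}$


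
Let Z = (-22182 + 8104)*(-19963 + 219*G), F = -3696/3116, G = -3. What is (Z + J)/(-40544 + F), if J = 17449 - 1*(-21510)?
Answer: -226164981501/31584700 ≈ -7160.6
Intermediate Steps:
F = -924/779 (F = -3696*1/3116 = -924/779 ≈ -1.1861)
Z = 290288360 (Z = (-22182 + 8104)*(-19963 + 219*(-3)) = -14078*(-19963 - 657) = -14078*(-20620) = 290288360)
J = 38959 (J = 17449 + 21510 = 38959)
(Z + J)/(-40544 + F) = (290288360 + 38959)/(-40544 - 924/779) = 290327319/(-31584700/779) = 290327319*(-779/31584700) = -226164981501/31584700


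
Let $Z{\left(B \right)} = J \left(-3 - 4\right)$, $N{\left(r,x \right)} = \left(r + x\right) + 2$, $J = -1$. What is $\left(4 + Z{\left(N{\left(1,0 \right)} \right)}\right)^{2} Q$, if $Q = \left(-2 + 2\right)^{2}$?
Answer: $0$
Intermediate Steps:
$N{\left(r,x \right)} = 2 + r + x$
$Q = 0$ ($Q = 0^{2} = 0$)
$Z{\left(B \right)} = 7$ ($Z{\left(B \right)} = - (-3 - 4) = \left(-1\right) \left(-7\right) = 7$)
$\left(4 + Z{\left(N{\left(1,0 \right)} \right)}\right)^{2} Q = \left(4 + 7\right)^{2} \cdot 0 = 11^{2} \cdot 0 = 121 \cdot 0 = 0$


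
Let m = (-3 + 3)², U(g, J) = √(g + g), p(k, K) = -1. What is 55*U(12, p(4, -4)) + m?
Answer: 110*√6 ≈ 269.44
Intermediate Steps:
U(g, J) = √2*√g (U(g, J) = √(2*g) = √2*√g)
m = 0 (m = 0² = 0)
55*U(12, p(4, -4)) + m = 55*(√2*√12) + 0 = 55*(√2*(2*√3)) + 0 = 55*(2*√6) + 0 = 110*√6 + 0 = 110*√6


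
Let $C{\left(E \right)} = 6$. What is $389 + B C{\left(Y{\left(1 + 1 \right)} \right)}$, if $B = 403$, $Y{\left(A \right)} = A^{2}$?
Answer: $2807$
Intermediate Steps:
$389 + B C{\left(Y{\left(1 + 1 \right)} \right)} = 389 + 403 \cdot 6 = 389 + 2418 = 2807$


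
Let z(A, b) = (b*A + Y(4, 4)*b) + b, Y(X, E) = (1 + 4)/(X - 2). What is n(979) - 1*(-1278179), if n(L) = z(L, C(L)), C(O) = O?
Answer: 4480093/2 ≈ 2.2400e+6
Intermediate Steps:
Y(X, E) = 5/(-2 + X)
z(A, b) = 7*b/2 + A*b (z(A, b) = (b*A + (5/(-2 + 4))*b) + b = (A*b + (5/2)*b) + b = (A*b + (5*(1/2))*b) + b = (A*b + 5*b/2) + b = (5*b/2 + A*b) + b = 7*b/2 + A*b)
n(L) = L*(7 + 2*L)/2
n(979) - 1*(-1278179) = (1/2)*979*(7 + 2*979) - 1*(-1278179) = (1/2)*979*(7 + 1958) + 1278179 = (1/2)*979*1965 + 1278179 = 1923735/2 + 1278179 = 4480093/2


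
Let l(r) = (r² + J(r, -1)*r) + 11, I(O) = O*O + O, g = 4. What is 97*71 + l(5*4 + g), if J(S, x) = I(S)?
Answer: 21874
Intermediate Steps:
I(O) = O + O² (I(O) = O² + O = O + O²)
J(S, x) = S*(1 + S)
l(r) = 11 + r² + r²*(1 + r) (l(r) = (r² + (r*(1 + r))*r) + 11 = (r² + r²*(1 + r)) + 11 = 11 + r² + r²*(1 + r))
97*71 + l(5*4 + g) = 97*71 + (11 + (5*4 + 4)³ + 2*(5*4 + 4)²) = 6887 + (11 + (20 + 4)³ + 2*(20 + 4)²) = 6887 + (11 + 24³ + 2*24²) = 6887 + (11 + 13824 + 2*576) = 6887 + (11 + 13824 + 1152) = 6887 + 14987 = 21874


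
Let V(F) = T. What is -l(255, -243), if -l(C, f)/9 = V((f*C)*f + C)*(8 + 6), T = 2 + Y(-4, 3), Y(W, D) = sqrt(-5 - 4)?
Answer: 252 + 378*I ≈ 252.0 + 378.0*I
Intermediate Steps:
Y(W, D) = 3*I (Y(W, D) = sqrt(-9) = 3*I)
T = 2 + 3*I ≈ 2.0 + 3.0*I
V(F) = 2 + 3*I
l(C, f) = -252 - 378*I (l(C, f) = -9*(2 + 3*I)*(8 + 6) = -9*(2 + 3*I)*14 = -9*(28 + 42*I) = -252 - 378*I)
-l(255, -243) = -(-252 - 378*I) = 252 + 378*I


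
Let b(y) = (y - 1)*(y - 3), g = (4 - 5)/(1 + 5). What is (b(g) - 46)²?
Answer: 2319529/1296 ≈ 1789.8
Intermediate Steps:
g = -⅙ (g = -1/6 = -1*⅙ = -⅙ ≈ -0.16667)
b(y) = (-1 + y)*(-3 + y)
(b(g) - 46)² = ((3 + (-⅙)² - 4*(-⅙)) - 46)² = ((3 + 1/36 + ⅔) - 46)² = (133/36 - 46)² = (-1523/36)² = 2319529/1296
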